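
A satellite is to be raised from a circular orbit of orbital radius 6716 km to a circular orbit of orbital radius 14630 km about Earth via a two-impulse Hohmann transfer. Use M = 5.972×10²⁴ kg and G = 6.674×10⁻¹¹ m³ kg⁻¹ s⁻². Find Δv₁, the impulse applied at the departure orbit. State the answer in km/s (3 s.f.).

μ = GM = 6.674×10⁻¹¹ × 5.972×10²⁴ = 3.986×10¹⁴ m³/s².
r₁ = 6716 km = 6.716×10⁶ m.
r₂ = 14630 km = 1.463×10⁷ m.
Transfer ellipse a_t = (r₁ + r₂)/2 = 1.067×10⁷ m.
At r₁: circular v_c1 = √(μ/r₁) = 7704 m/s; transfer-perigee v_p = √[μ(2/r₁ − 1/a_t)] = 9019 m/s.
Δv₁ = v_p − v_c1 = 1316 m/s.
= 1.316 km/s.

Δv ≈ 1.32 km/s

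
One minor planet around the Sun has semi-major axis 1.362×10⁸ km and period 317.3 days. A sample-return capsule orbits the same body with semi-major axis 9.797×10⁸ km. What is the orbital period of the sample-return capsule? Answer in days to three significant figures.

Kepler's third law: T² ∝ a³, so T₂ = T₁ (a₂/a₁)^(3/2).
a₂/a₁ = 7.193, (a₂/a₁)^(3/2) = 19.29.
T₂ = 317.3 × 19.29 = 6121 days.

T₂ ≈ 6120 days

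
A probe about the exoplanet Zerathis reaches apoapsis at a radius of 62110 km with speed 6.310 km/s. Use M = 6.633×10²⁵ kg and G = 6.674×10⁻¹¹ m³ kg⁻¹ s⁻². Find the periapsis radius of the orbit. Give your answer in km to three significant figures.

μ = GM = 6.674×10⁻¹¹ × 6.633×10²⁵ = 4.427×10¹⁵ m³/s².
r_a = 6.211×10⁷ m.
Specific energy ε = v²/2 − μ/r = -5.137×10⁷ J/kg, so a = −μ/(2ε) = 4.309×10⁷ m.
The apsides satisfy r_p + r_a = 2a, so the periapsis radius is 2a − r_a = 2.407×10⁷ m = 24072 km.

periapsis radius ≈ 24100 km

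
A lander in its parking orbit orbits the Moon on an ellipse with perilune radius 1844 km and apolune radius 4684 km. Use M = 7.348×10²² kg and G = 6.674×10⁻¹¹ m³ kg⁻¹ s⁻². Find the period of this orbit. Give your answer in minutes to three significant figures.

μ = GM = 6.674×10⁻¹¹ × 7.348×10²² = 4.904×10¹² m³/s².
Semi-major axis a = (r_p + r_a)/2 = (1844.0 + 4684.0)/2 = 3264.0 km = 3.264×10⁶ m.
By Kepler's third law T = 2π√(a³/μ) = 2π × 2.663×10³ = 1.673×10⁴ s.
= 278.9 minutes.

T ≈ 279 minutes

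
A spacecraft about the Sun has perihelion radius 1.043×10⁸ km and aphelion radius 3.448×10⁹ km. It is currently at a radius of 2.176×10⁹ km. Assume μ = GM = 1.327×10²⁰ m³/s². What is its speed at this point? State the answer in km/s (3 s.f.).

Semi-major axis a = (r_p + r_a)/2 = 1.7762×10⁹ km = 1.776×10¹² m.
Vis-viva: v² = μ(2/r − 1/a) = 1.327×10²⁰ × (9.191×10⁻¹³ − 5.630×10⁻¹³) = 4.725×10⁷ m²/s².
v = 6874 m/s = 6.874 km/s.

v ≈ 6.87 km/s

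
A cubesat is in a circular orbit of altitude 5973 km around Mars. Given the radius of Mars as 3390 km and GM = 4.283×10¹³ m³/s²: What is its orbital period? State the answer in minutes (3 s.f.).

T ≈ 458 minutes

r = 3390 + 5973 = 9363.0 km = 9.3630×10⁶ m.
Kepler's third law: T = 2π√(r³/μ) = 2π√((9.363×10⁶)³ / 4.283×10¹³).
r³/μ = 1.916×10⁷ s², so T = 2π × 4.378×10³ = 2.751×10⁴ s.
Converting: 2.751×10⁴ s ÷ 60.00 = 458.4 minutes.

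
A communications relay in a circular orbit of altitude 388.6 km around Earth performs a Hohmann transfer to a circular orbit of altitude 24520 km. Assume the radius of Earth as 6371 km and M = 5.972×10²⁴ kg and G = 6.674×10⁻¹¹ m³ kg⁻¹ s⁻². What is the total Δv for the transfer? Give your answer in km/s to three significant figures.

Δv_total ≈ 3.60 km/s

μ = GM = 6.674×10⁻¹¹ × 5.972×10²⁴ = 3.986×10¹⁴ m³/s².
r₁ = 6371 + 388.6 = 6759.6 km = 6.7596×10⁶ m.
r₂ = 6371 + 24520 = 30891 km = 3.0891×10⁷ m.
Transfer ellipse a_t = (r₁ + r₂)/2 = 1.883×10⁷ m.
At r₁: circular v_c1 = √(μ/r₁) = 7679 m/s; transfer-perigee v_p = √[μ(2/r₁ − 1/a_t)] = 9836 m/s.
Δv₁ = v_p − v_c1 = 2158 m/s.
At r₂: circular v_c2 = √(μ/r₂) = 3592 m/s; transfer-apogee v_a = √[μ(2/r₂ − 1/a_t)] = 2152 m/s.
Δv₂ = v_c2 − v_a = 1440 m/s.
Total Δv = Δv₁ + Δv₂ = 3597 m/s = 3.597 km/s.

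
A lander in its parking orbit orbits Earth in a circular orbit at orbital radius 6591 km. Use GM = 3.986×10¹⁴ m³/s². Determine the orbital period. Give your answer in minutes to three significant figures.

r = 6591 km = 6.591×10⁶ m.
Kepler's third law: T = 2π√(r³/μ) = 2π√((6.591×10⁶)³ / 3.986×10¹⁴).
r³/μ = 7.183×10⁵ s², so T = 2π × 8.475×10² = 5.325×10³ s.
Converting: 5.325×10³ s ÷ 60.00 = 88.75 minutes.

T ≈ 88.8 minutes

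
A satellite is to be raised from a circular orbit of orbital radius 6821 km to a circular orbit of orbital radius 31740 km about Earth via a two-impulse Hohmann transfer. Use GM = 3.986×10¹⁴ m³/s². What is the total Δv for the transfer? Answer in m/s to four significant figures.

r₁ = 6821 km = 6.821×10⁶ m.
r₂ = 31740 km = 3.174×10⁷ m.
Transfer ellipse a_t = (r₁ + r₂)/2 = 1.928×10⁷ m.
At r₁: circular v_c1 = √(μ/r₁) = 7644 m/s; transfer-perigee v_p = √[μ(2/r₁ − 1/a_t)] = 9808 m/s.
Δv₁ = v_p − v_c1 = 2164 m/s.
At r₂: circular v_c2 = √(μ/r₂) = 3544 m/s; transfer-apogee v_a = √[μ(2/r₂ − 1/a_t)] = 2108 m/s.
Δv₂ = v_c2 − v_a = 1436 m/s.
Total Δv = Δv₁ + Δv₂ = 3600 m/s.

Δv_total ≈ 3600 m/s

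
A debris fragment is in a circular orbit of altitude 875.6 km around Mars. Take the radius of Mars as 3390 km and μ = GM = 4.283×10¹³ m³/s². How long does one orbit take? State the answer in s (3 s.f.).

r = 3390 + 875.6 = 4265.6 km = 4.2656×10⁶ m.
Kepler's third law: T = 2π√(r³/μ) = 2π√((4.266×10⁶)³ / 4.283×10¹³).
r³/μ = 1.812×10⁶ s², so T = 2π × 1.346×10³ = 8.458×10³ s.

T ≈ 8460 s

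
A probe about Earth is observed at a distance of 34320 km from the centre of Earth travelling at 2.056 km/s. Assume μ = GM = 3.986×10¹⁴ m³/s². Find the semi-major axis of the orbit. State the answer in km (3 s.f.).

r = 3.432×10⁷ m.
Specific orbital energy ε = v²/2 − μ/r = (2056)²/2 − 3.986×10¹⁴/3.432×10⁷ = -9.501×10⁶ J/kg.
Since ε = −μ/(2a), a = −μ/(2ε) = 2.098×10⁷ m = 20978 km.

a ≈ 21000 km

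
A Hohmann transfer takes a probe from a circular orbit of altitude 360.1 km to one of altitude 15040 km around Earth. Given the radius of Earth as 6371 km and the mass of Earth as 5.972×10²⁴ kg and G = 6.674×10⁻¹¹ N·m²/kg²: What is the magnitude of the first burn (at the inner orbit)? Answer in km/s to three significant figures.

μ = GM = 6.674×10⁻¹¹ × 5.972×10²⁴ = 3.986×10¹⁴ m³/s².
r₁ = 6371 + 360.1 = 6731.1 km = 6.7311×10⁶ m.
r₂ = 6371 + 15040 = 21411 km = 2.1411×10⁷ m.
Transfer ellipse a_t = (r₁ + r₂)/2 = 1.407×10⁷ m.
At r₁: circular v_c1 = √(μ/r₁) = 7695 m/s; transfer-perigee v_p = √[μ(2/r₁ − 1/a_t)] = 9492 m/s.
Δv₁ = v_p − v_c1 = 1797 m/s.
= 1.797 km/s.

Δv ≈ 1.80 km/s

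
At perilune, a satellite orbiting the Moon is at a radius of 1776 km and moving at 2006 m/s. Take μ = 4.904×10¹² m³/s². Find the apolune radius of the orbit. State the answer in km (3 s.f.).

apolune radius ≈ 4770 km

r_p = 1.776×10⁶ m.
Specific energy ε = v²/2 − μ/r = -7.492×10⁵ J/kg, so a = −μ/(2ε) = 3.273×10⁶ m.
The apsides satisfy r_p + r_a = 2a, so the apolune radius is 2a − r_p = 4.769×10⁶ m = 4769.3 km.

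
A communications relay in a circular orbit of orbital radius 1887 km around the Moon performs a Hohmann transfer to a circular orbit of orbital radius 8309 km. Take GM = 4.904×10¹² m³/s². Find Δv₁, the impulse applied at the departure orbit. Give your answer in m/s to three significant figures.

r₁ = 1887 km = 1.887×10⁶ m.
r₂ = 8309 km = 8.309×10⁶ m.
Transfer ellipse a_t = (r₁ + r₂)/2 = 5.098×10⁶ m.
At r₁: circular v_c1 = √(μ/r₁) = 1612 m/s; transfer-perilune v_p = √[μ(2/r₁ − 1/a_t)] = 2058 m/s.
Δv₁ = v_p − v_c1 = 446.0 m/s.

Δv ≈ 446 m/s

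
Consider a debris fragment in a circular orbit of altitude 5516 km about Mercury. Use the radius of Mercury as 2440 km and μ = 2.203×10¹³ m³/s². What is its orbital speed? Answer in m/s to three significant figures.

r = 2440 + 5516 = 7956.0 km = 7.9560×10⁶ m.
For a circular orbit v = √(μ/r) = √(2.203×10¹³ / 7.956×10⁶) = √(2.769×10⁶) = 1664 m/s.

v ≈ 1660 m/s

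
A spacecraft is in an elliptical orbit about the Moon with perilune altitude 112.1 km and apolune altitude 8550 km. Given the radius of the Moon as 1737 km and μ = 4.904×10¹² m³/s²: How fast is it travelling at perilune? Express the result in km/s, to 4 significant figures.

v ≈ 2.120 km/s

r_p = 1737 + 112.1 = 1849.1 km = 1.8491×10⁶ m.
r_a = 1737 + 8550 = 10287 km = 1.0287×10⁷ m.
Semi-major axis a = (r_p + r_a)/2 = 6068.1 km = 6.068×10⁶ m.
Vis-viva: v² = μ(2/r − 1/a) = 4.904×10¹² × (1.082×10⁻⁶ − 1.648×10⁻⁷) = 4.496×10⁶ m²/s².
v = 2120 m/s = 2.120 km/s.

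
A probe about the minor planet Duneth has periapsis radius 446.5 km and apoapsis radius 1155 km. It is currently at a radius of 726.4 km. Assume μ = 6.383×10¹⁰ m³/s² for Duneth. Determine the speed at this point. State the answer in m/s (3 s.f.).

v ≈ 310 m/s

Semi-major axis a = (r_p + r_a)/2 = 800.75 km = 8.008×10⁵ m.
Vis-viva: v² = μ(2/r − 1/a) = 6.383×10¹⁰ × (2.753×10⁻⁶ − 1.249×10⁻⁶) = 9.603×10⁴ m²/s².
v = 309.9 m/s.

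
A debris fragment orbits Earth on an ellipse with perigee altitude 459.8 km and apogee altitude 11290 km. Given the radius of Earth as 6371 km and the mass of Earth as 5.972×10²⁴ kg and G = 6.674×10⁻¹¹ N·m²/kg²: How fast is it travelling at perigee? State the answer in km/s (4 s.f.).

μ = GM = 6.674×10⁻¹¹ × 5.972×10²⁴ = 3.986×10¹⁴ m³/s².
r_p = 6371 + 459.8 = 6830.8 km = 6.8308×10⁶ m.
r_a = 6371 + 11290 = 17661 km = 1.7661×10⁷ m.
Semi-major axis a = (r_p + r_a)/2 = 12246 km = 1.225×10⁷ m.
Vis-viva: v² = μ(2/r − 1/a) = 3.986×10¹⁴ × (2.928×10⁻⁷ − 8.166×10⁻⁸) = 8.415×10⁷ m²/s².
v = 9173 m/s = 9.173 km/s.

v ≈ 9.173 km/s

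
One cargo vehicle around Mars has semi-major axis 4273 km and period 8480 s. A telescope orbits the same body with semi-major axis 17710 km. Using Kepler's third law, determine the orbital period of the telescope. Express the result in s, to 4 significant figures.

T₂ ≈ 71550 s

Kepler's third law: T² ∝ a³, so T₂ = T₁ (a₂/a₁)^(3/2).
a₂/a₁ = 4.145, (a₂/a₁)^(3/2) = 8.438.
T₂ = 8480 × 8.438 = 71550 s.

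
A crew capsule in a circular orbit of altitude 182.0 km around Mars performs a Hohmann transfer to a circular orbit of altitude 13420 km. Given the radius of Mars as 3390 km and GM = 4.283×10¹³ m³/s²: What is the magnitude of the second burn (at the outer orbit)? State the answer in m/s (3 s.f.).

Δv ≈ 651 m/s

r₁ = 3390 + 182.0 = 3572.0 km = 3.5720×10⁶ m.
r₂ = 3390 + 13420 = 16810 km = 1.6810×10⁷ m.
Transfer ellipse a_t = (r₁ + r₂)/2 = 1.019×10⁷ m.
At r₁: circular v_c1 = √(μ/r₁) = 3463 m/s; transfer-periapsis v_p = √[μ(2/r₁ − 1/a_t)] = 4447 m/s.
At r₂: circular v_c2 = √(μ/r₂) = 1596 m/s; transfer-apoapsis v_a = √[μ(2/r₂ − 1/a_t)] = 945.0 m/s.
Δv₂ = v_c2 − v_a = 651.2 m/s.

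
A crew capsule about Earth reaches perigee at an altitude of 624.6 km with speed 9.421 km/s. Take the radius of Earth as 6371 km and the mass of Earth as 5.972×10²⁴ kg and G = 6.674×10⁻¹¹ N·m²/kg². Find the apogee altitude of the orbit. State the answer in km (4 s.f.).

apogee altitude ≈ 18270 km

μ = GM = 6.674×10⁻¹¹ × 5.972×10²⁴ = 3.986×10¹⁴ m³/s².
r_p = 6371 + 624.6 = 6995.6 km = 6.996×10⁶ m.
Specific energy ε = v²/2 − μ/r = -1.260×10⁷ J/kg, so a = −μ/(2ε) = 1.582×10⁷ m.
The apsides satisfy r_p + r_a = 2a, so the apogee radius is 2a − r_p = 2.464×10⁷ m = 24645 km.
Apogee altitude = 24645 − 6371 = 18274 km.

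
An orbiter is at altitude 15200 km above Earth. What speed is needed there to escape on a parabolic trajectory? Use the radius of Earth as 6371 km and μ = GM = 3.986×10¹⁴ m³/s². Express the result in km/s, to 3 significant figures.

r = 6371 + 15200 = 21571 km = 2.1571×10⁷ m.
Escape speed v_esc = √(2μ/r) = √(2 × 3.986×10¹⁴ / 2.157×10⁷) = √(3.696×10⁷) = 6079 m/s.
= 6.079 km/s.

v_esc ≈ 6.08 km/s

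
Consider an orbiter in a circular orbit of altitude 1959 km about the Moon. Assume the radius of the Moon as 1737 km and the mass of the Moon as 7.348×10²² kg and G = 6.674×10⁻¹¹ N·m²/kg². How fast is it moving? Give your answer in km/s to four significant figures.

v ≈ 1.152 km/s

μ = GM = 6.674×10⁻¹¹ × 7.348×10²² = 4.904×10¹² m³/s².
r = 1737 + 1959 = 3696.0 km = 3.6960×10⁶ m.
For a circular orbit v = √(μ/r) = √(4.904×10¹² / 3.696×10⁶) = √(1.327×10⁶) = 1152 m/s.
That is 1.152 km/s.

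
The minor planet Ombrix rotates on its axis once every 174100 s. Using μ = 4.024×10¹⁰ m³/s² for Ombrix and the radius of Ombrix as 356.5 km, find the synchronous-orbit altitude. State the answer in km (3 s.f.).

A synchronous orbit has period T, so by Kepler's third law a = (μT²/4π²)^(1/3).
μT²/4π² = 4.024×10¹⁰ × (1.741×10⁵)² / 39.48 = 3.090×10¹⁹ m³.
a = 3.138×10⁶ m = 3137.8 km.
Altitude h = a − R = 3137.8 − 356.5 = 2781.3 km.

h_sync ≈ 2780 km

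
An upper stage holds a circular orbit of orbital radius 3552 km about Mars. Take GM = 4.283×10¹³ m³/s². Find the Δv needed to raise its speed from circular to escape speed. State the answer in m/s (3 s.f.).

r = 3552 km = 3.552×10⁶ m.
Circular speed v_c = √(μ/r) = 3472 m/s.
Escape speed v_esc = √(2μ/r) = √2 × v_c = 4911 m/s.
Δv = v_esc − v_c = 1438 m/s.

Δv ≈ 1440 m/s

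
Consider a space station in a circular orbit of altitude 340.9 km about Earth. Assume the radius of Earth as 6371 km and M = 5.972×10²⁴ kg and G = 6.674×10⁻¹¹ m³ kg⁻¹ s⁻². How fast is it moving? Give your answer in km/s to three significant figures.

μ = GM = 6.674×10⁻¹¹ × 5.972×10²⁴ = 3.986×10¹⁴ m³/s².
r = 6371 + 340.9 = 6711.9 km = 6.7119×10⁶ m.
For a circular orbit v = √(μ/r) = √(3.986×10¹⁴ / 6.712×10⁶) = √(5.938×10⁷) = 7706 m/s.
That is 7.706 km/s.

v ≈ 7.71 km/s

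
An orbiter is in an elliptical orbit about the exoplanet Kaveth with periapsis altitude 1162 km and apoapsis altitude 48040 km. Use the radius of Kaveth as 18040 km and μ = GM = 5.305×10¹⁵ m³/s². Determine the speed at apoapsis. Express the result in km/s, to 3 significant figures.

r_p = 18040 + 1162 = 19202 km = 1.9202×10⁷ m.
r_a = 18040 + 48040 = 66080 km = 6.6080×10⁷ m.
Semi-major axis a = (r_p + r_a)/2 = 42641 km = 4.264×10⁷ m.
Vis-viva: v² = μ(2/r − 1/a) = 5.305×10¹⁵ × (3.027×10⁻⁸ − 2.345×10⁻⁸) = 3.615×10⁷ m²/s².
v = 6013 m/s = 6.013 km/s.

v ≈ 6.01 km/s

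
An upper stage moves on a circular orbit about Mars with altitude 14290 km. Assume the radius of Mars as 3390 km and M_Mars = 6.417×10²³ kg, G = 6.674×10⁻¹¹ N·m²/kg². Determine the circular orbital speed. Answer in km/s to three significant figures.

μ = GM = 6.674×10⁻¹¹ × 6.417×10²³ = 4.283×10¹³ m³/s².
r = 3390 + 14290 = 17680 km = 1.7680×10⁷ m.
For a circular orbit v = √(μ/r) = √(4.283×10¹³ / 1.768×10⁷) = √(2.422×10⁶) = 1556 m/s.
That is 1.556 km/s.

v ≈ 1.56 km/s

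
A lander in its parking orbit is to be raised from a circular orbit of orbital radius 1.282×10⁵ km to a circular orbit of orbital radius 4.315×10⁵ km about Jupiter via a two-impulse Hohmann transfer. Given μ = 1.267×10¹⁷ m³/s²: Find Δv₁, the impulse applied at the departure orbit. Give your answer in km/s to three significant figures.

Δv ≈ 7.60 km/s

r₁ = 1.282×10⁵ km = 1.282×10⁸ m.
r₂ = 4.315×10⁵ km = 4.315×10⁸ m.
Transfer ellipse a_t = (r₁ + r₂)/2 = 2.798×10⁸ m.
At r₁: circular v_c1 = √(μ/r₁) = 31440 m/s; transfer-perijove v_p = √[μ(2/r₁ − 1/a_t)] = 39040 m/s.
Δv₁ = v_p − v_c1 = 7599 m/s.
= 7.599 km/s.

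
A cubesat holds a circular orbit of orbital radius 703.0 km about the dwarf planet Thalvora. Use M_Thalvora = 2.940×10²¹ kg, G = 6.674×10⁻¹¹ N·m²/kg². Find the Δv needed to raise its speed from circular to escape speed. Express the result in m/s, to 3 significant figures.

μ = GM = 6.674×10⁻¹¹ × 2.940×10²¹ = 1.962×10¹¹ m³/s².
r = 703.0 km = 7.030×10⁵ m.
Circular speed v_c = √(μ/r) = 528.3 m/s.
Escape speed v_esc = √(2μ/r) = √2 × v_c = 747.1 m/s.
Δv = v_esc − v_c = 218.8 m/s.

Δv ≈ 219 m/s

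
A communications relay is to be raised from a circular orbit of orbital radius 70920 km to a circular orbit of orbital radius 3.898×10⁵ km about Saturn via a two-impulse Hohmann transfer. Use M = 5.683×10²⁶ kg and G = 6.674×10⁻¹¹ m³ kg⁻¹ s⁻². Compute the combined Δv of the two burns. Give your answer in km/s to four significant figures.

μ = GM = 6.674×10⁻¹¹ × 5.683×10²⁶ = 3.793×10¹⁶ m³/s².
r₁ = 70920 km = 7.092×10⁷ m.
r₂ = 3.898×10⁵ km = 3.898×10⁸ m.
Transfer ellipse a_t = (r₁ + r₂)/2 = 2.304×10⁸ m.
At r₁: circular v_c1 = √(μ/r₁) = 23130 m/s; transfer-perikrone v_p = √[μ(2/r₁ − 1/a_t)] = 30080 m/s.
Δv₁ = v_p − v_c1 = 6957 m/s.
At r₂: circular v_c2 = √(μ/r₂) = 9864 m/s; transfer-apokrone v_a = √[μ(2/r₂ − 1/a_t)] = 5473 m/s.
Δv₂ = v_c2 − v_a = 4391 m/s.
Total Δv = Δv₁ + Δv₂ = 11350 m/s = 11.35 km/s.

Δv_total ≈ 11.35 km/s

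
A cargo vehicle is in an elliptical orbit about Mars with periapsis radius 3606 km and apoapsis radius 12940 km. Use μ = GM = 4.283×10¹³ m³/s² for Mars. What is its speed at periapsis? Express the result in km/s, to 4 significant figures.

Semi-major axis a = (r_p + r_a)/2 = 8273.0 km = 8.273×10⁶ m.
Vis-viva: v² = μ(2/r − 1/a) = 4.283×10¹³ × (5.546×10⁻⁷ − 1.209×10⁻⁷) = 1.858×10⁷ m²/s².
v = 4310 m/s = 4.310 km/s.

v ≈ 4.310 km/s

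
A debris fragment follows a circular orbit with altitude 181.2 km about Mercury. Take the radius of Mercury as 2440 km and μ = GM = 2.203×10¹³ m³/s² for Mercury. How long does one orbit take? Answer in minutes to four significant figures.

T ≈ 94.68 minutes

r = 2440 + 181.2 = 2621.2 km = 2.6212×10⁶ m.
Kepler's third law: T = 2π√(r³/μ) = 2π√((2.621×10⁶)³ / 2.203×10¹³).
r³/μ = 8.175×10⁵ s², so T = 2π × 9.042×10² = 5.681×10³ s.
Converting: 5.681×10³ s ÷ 60.00 = 94.68 minutes.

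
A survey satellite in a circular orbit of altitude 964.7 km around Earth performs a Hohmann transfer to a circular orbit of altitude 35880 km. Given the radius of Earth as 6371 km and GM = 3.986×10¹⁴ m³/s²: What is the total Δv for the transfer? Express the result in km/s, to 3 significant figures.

Δv_total ≈ 3.65 km/s

r₁ = 6371 + 964.7 = 7335.7 km = 7.3357×10⁶ m.
r₂ = 6371 + 35880 = 42251 km = 4.2251×10⁷ m.
Transfer ellipse a_t = (r₁ + r₂)/2 = 2.479×10⁷ m.
At r₁: circular v_c1 = √(μ/r₁) = 7371 m/s; transfer-perigee v_p = √[μ(2/r₁ − 1/a_t)] = 9623 m/s.
Δv₁ = v_p − v_c1 = 2251 m/s.
At r₂: circular v_c2 = √(μ/r₂) = 3071 m/s; transfer-apogee v_a = √[μ(2/r₂ − 1/a_t)] = 1671 m/s.
Δv₂ = v_c2 − v_a = 1401 m/s.
Total Δv = Δv₁ + Δv₂ = 3652 m/s = 3.652 km/s.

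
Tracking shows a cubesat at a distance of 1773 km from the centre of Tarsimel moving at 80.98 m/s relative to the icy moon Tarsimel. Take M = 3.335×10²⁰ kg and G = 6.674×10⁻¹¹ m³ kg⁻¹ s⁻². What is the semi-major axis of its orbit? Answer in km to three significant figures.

a ≈ 1200 km

μ = GM = 6.674×10⁻¹¹ × 3.335×10²⁰ = 2.226×10¹⁰ m³/s².
r = 1.773×10⁶ m.
Vis-viva rearranged: 1/a = 2/r − v²/μ = 1.128×10⁻⁶ − 2.946×10⁻⁷ = 8.334×10⁻⁷ m⁻¹.
a = 1.200×10⁶ m = 1199.9 km.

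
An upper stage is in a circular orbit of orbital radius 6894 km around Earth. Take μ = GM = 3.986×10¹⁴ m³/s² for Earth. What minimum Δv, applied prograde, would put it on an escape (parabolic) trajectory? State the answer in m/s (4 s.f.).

Δv ≈ 3150 m/s

r = 6894 km = 6.894×10⁶ m.
Circular speed v_c = √(μ/r) = 7604 m/s.
Escape speed v_esc = √(2μ/r) = √2 × v_c = 10750 m/s.
Δv = v_esc − v_c = 3150 m/s.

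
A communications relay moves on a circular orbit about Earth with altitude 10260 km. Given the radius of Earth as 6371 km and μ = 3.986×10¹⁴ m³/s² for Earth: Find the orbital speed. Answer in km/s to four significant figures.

r = 6371 + 10260 = 16631 km = 1.6631×10⁷ m.
For a circular orbit v = √(μ/r) = √(3.986×10¹⁴ / 1.663×10⁷) = √(2.397×10⁷) = 4896 m/s.
That is 4.896 km/s.

v ≈ 4.896 km/s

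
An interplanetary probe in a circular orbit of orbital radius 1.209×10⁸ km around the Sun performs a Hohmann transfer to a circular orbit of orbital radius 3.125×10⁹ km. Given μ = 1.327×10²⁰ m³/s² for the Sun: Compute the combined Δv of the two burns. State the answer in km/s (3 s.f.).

r₁ = 1.209×10⁸ km = 1.209×10¹¹ m.
r₂ = 3.125×10⁹ km = 3.125×10¹² m.
Transfer ellipse a_t = (r₁ + r₂)/2 = 1.623×10¹² m.
At r₁: circular v_c1 = √(μ/r₁) = 33130 m/s; transfer-perihelion v_p = √[μ(2/r₁ − 1/a_t)] = 45970 m/s.
Δv₁ = v_p − v_c1 = 12840 m/s.
At r₂: circular v_c2 = √(μ/r₂) = 6516 m/s; transfer-aphelion v_a = √[μ(2/r₂ − 1/a_t)] = 1779 m/s.
Δv₂ = v_c2 − v_a = 4738 m/s.
Total Δv = Δv₁ + Δv₂ = 17580 m/s = 17.58 km/s.

Δv_total ≈ 17.6 km/s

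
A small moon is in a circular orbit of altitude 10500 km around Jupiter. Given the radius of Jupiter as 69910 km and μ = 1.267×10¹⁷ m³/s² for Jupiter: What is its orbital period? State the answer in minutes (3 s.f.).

T ≈ 212 minutes

r = 69910 + 10500 = 80410 km = 8.0410×10⁷ m.
Kepler's third law: T = 2π√(r³/μ) = 2π√((8.041×10⁷)³ / 1.267×10¹⁷).
r³/μ = 4.103×10⁶ s², so T = 2π × 2.026×10³ = 1.273×10⁴ s.
Converting: 1.273×10⁴ s ÷ 60.00 = 212.1 minutes.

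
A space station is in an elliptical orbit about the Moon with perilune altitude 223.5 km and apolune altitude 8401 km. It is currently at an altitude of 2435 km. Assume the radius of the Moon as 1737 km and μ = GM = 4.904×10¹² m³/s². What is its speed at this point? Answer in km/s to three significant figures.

r_p = 1737 + 223.5 = 1960.5 km = 1.9605×10⁶ m.
r_a = 1737 + 8401 = 10138 km = 1.0138×10⁷ m.
r = 1737 + 2435 = 4172.0 km = 4.172×10⁶ m.
Semi-major axis a = (r_p + r_a)/2 = 6049.2 km = 6.049×10⁶ m.
Vis-viva: v² = μ(2/r − 1/a) = 4.904×10¹² × (4.794×10⁻⁷ − 1.653×10⁻⁷) = 1.540×10⁶ m²/s².
v = 1241 m/s = 1.241 km/s.

v ≈ 1.24 km/s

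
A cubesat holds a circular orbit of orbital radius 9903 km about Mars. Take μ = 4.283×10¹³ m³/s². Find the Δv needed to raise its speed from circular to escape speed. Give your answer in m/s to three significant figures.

Δv ≈ 861 m/s

r = 9903 km = 9.903×10⁶ m.
Circular speed v_c = √(μ/r) = 2080 m/s.
Escape speed v_esc = √(2μ/r) = √2 × v_c = 2941 m/s.
Δv = v_esc − v_c = 861.4 m/s.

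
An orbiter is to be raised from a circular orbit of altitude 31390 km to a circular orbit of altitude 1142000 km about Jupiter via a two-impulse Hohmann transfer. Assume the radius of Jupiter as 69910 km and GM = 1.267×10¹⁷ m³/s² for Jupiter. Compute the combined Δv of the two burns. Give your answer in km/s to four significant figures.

Δv_total ≈ 18.89 km/s

r₁ = 69910 + 31390 = 101300 km = 1.0130×10⁸ m.
r₂ = 69910 + 1142000 = 1211900 km = 1.2119×10⁹ m.
Transfer ellipse a_t = (r₁ + r₂)/2 = 6.566×10⁸ m.
At r₁: circular v_c1 = √(μ/r₁) = 35370 m/s; transfer-perijove v_p = √[μ(2/r₁ − 1/a_t)] = 48050 m/s.
Δv₁ = v_p − v_c1 = 12680 m/s.
At r₂: circular v_c2 = √(μ/r₂) = 10220 m/s; transfer-apojove v_a = √[μ(2/r₂ − 1/a_t)] = 4016 m/s.
Δv₂ = v_c2 − v_a = 6209 m/s.
Total Δv = Δv₁ + Δv₂ = 18890 m/s = 18.89 km/s.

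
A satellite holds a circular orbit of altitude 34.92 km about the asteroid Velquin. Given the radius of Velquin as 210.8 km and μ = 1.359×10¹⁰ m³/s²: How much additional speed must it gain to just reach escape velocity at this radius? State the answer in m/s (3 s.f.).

r = 210.8 + 34.92 = 245.72 km = 2.4572×10⁵ m.
Circular speed v_c = √(μ/r) = 235.2 m/s.
Escape speed v_esc = √(2μ/r) = √2 × v_c = 332.6 m/s.
Δv = v_esc − v_c = 97.41 m/s.

Δv ≈ 97.4 m/s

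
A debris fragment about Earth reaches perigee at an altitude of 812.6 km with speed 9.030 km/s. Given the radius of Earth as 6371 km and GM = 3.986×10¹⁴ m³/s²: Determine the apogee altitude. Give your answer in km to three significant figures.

r_p = 6371 + 812.6 = 7183.6 km = 7.184×10⁶ m.
Specific energy ε = v²/2 − μ/r = -1.472×10⁷ J/kg, so a = −μ/(2ε) = 1.354×10⁷ m.
The apsides satisfy r_p + r_a = 2a, so the apogee radius is 2a − r_p = 1.990×10⁷ m = 19901 km.
Apogee altitude = 19901 − 6371 = 13530 km.

apogee altitude ≈ 13500 km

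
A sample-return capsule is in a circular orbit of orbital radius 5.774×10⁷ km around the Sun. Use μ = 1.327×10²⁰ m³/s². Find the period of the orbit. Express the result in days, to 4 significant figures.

T ≈ 87.59 days

r = 5.774×10⁷ km = 5.774×10¹⁰ m.
Kepler's third law: T = 2π√(r³/μ) = 2π√((5.774×10¹⁰)³ / 1.327×10²⁰).
r³/μ = 1.451×10¹² s², so T = 2π × 1.204×10⁶ = 7.568×10⁶ s.
Converting: 7.568×10⁶ s ÷ 86400 = 87.59 days.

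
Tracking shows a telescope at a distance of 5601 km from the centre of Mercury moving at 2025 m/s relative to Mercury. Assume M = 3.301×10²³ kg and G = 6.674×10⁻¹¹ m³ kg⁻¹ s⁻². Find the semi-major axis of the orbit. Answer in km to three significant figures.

μ = GM = 6.674×10⁻¹¹ × 3.301×10²³ = 2.203×10¹³ m³/s².
r = 5.601×10⁶ m.
Specific orbital energy ε = v²/2 − μ/r = (2025)²/2 − 2.203×10¹³/5.601×10⁶ = -1.883×10⁶ J/kg.
Since ε = −μ/(2a), a = −μ/(2ε) = 5.850×10⁶ m = 5849.7 km.

a ≈ 5850 km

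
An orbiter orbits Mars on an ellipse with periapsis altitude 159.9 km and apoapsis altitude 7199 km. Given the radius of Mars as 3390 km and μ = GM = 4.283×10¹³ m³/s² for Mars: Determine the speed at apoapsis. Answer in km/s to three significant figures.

v ≈ 1.43 km/s

r_p = 3390 + 159.9 = 3549.9 km = 3.5499×10⁶ m.
r_a = 3390 + 7199 = 10589 km = 1.0589×10⁷ m.
Semi-major axis a = (r_p + r_a)/2 = 7069.4 km = 7.069×10⁶ m.
Vis-viva: v² = μ(2/r − 1/a) = 4.283×10¹³ × (1.889×10⁻⁷ − 1.415×10⁻⁷) = 2.031×10⁶ m²/s².
v = 1425 m/s = 1.425 km/s.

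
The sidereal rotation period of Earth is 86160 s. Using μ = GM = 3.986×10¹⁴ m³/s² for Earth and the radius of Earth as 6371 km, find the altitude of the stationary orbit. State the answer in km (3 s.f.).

h_sync ≈ 35800 km

A synchronous orbit has period T, so by Kepler's third law a = (μT²/4π²)^(1/3).
μT²/4π² = 3.986×10¹⁴ × (8.616×10⁴)² / 39.48 = 7.495×10²² m³.
a = 4.216×10⁷ m = 42163 km.
Altitude h = a − R = 42163 − 6371 = 35792 km.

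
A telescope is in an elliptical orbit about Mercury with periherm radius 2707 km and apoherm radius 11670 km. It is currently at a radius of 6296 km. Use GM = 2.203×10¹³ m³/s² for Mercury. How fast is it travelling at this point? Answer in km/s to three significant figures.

v ≈ 1.98 km/s

Semi-major axis a = (r_p + r_a)/2 = 7188.5 km = 7.188×10⁶ m.
Vis-viva: v² = μ(2/r − 1/a) = 2.203×10¹³ × (3.177×10⁻⁷ − 1.391×10⁻⁷) = 3.933×10⁶ m²/s².
v = 1983 m/s = 1.983 km/s.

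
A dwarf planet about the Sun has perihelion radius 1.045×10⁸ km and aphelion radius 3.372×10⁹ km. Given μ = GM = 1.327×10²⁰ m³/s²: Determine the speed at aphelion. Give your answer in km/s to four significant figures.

Semi-major axis a = (r_p + r_a)/2 = 1.7382×10⁹ km = 1.738×10¹² m.
Vis-viva: v² = μ(2/r − 1/a) = 1.327×10²⁰ × (5.931×10⁻¹³ − 5.753×10⁻¹³) = 2.366×10⁶ m²/s².
v = 1538 m/s = 1.538 km/s.

v ≈ 1.538 km/s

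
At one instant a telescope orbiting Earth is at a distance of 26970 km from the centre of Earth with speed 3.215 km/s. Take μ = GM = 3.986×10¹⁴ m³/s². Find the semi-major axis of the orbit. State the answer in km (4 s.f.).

a ≈ 20740 km

r = 2.697×10⁷ m.
Specific orbital energy ε = v²/2 − μ/r = (3215)²/2 − 3.986×10¹⁴/2.697×10⁷ = -9.611×10⁶ J/kg.
Since ε = −μ/(2a), a = −μ/(2ε) = 2.074×10⁷ m = 20736 km.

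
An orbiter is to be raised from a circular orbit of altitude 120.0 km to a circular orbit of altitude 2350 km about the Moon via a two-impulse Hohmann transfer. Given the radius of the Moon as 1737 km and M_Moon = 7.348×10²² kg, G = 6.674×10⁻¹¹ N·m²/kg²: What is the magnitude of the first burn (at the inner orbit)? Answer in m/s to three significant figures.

μ = GM = 6.674×10⁻¹¹ × 7.348×10²² = 4.904×10¹² m³/s².
r₁ = 1737 + 120.0 = 1857.0 km = 1.8570×10⁶ m.
r₂ = 1737 + 2350 = 4087.0 km = 4.0870×10⁶ m.
Transfer ellipse a_t = (r₁ + r₂)/2 = 2.972×10⁶ m.
At r₁: circular v_c1 = √(μ/r₁) = 1625 m/s; transfer-perilune v_p = √[μ(2/r₁ − 1/a_t)] = 1906 m/s.
Δv₁ = v_p − v_c1 = 280.6 m/s.

Δv ≈ 281 m/s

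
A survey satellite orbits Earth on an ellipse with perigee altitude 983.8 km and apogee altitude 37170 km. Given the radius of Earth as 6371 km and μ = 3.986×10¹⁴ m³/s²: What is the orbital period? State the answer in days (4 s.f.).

T ≈ 0.4676 days

r_p = 6371 + 983.8 = 7354.8 km = 7.3548×10⁶ m.
r_a = 6371 + 37170 = 43541 km = 4.3541×10⁷ m.
Semi-major axis a = (r_p + r_a)/2 = (7354.8 + 43541)/2 = 25448 km = 2.545×10⁷ m.
By Kepler's third law T = 2π√(a³/μ) = 2π × 6.430×10³ = 4.040×10⁴ s.
= 0.4676 days.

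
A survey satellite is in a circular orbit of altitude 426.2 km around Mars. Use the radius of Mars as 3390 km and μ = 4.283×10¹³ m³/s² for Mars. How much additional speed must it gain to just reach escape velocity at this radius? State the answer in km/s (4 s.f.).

Δv ≈ 1.388 km/s

r = 3390 + 426.2 = 3816.2 km = 3.8162×10⁶ m.
Circular speed v_c = √(μ/r) = 3350 m/s.
Escape speed v_esc = √(2μ/r) = √2 × v_c = 4738 m/s.
Δv = v_esc − v_c = 1388 m/s = 1.388 km/s.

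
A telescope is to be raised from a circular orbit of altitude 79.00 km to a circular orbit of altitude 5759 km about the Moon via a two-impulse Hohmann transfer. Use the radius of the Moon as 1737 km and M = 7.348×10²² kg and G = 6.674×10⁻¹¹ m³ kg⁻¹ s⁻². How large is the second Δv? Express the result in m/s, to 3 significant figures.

Δv ≈ 304 m/s

μ = GM = 6.674×10⁻¹¹ × 7.348×10²² = 4.904×10¹² m³/s².
r₁ = 1737 + 79.00 = 1816.0 km = 1.8160×10⁶ m.
r₂ = 1737 + 5759 = 7496.0 km = 7.4960×10⁶ m.
Transfer ellipse a_t = (r₁ + r₂)/2 = 4.656×10⁶ m.
At r₁: circular v_c1 = √(μ/r₁) = 1643 m/s; transfer-perilune v_p = √[μ(2/r₁ − 1/a_t)] = 2085 m/s.
At r₂: circular v_c2 = √(μ/r₂) = 808.8 m/s; transfer-apolune v_a = √[μ(2/r₂ − 1/a_t)] = 505.1 m/s.
Δv₂ = v_c2 − v_a = 303.7 m/s.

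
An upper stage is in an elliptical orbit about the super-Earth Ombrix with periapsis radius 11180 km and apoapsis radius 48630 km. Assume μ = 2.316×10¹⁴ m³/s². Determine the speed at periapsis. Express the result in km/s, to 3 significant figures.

v ≈ 5.80 km/s

Semi-major axis a = (r_p + r_a)/2 = 29905 km = 2.990×10⁷ m.
Vis-viva: v² = μ(2/r − 1/a) = 2.316×10¹⁴ × (1.789×10⁻⁷ − 3.344×10⁻⁸) = 3.369×10⁷ m²/s².
v = 5804 m/s = 5.804 km/s.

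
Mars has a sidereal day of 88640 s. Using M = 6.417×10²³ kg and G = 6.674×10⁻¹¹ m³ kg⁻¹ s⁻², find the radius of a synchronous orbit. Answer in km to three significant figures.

μ = GM = 6.674×10⁻¹¹ × 6.417×10²³ = 4.283×10¹³ m³/s².
A synchronous orbit has period T, so by Kepler's third law a = (μT²/4π²)^(1/3).
μT²/4π² = 4.283×10¹³ × (8.864×10⁴)² / 39.48 = 8.524×10²¹ m³.
a = 2.043×10⁷ m = 20427 km.

r_sync ≈ 20400 km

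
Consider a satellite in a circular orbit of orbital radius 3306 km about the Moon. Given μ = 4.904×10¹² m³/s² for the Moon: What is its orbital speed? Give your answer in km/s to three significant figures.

r = 3306 km = 3.306×10⁶ m.
For a circular orbit v = √(μ/r) = √(4.904×10¹² / 3.306×10⁶) = √(1.483×10⁶) = 1218 m/s.
That is 1.218 km/s.

v ≈ 1.22 km/s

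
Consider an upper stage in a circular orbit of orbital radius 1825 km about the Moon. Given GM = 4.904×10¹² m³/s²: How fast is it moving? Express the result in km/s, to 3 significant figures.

r = 1825 km = 1.825×10⁶ m.
For a circular orbit v = √(μ/r) = √(4.904×10¹² / 1.825×10⁶) = √(2.687×10⁶) = 1639 m/s.
That is 1.639 km/s.

v ≈ 1.64 km/s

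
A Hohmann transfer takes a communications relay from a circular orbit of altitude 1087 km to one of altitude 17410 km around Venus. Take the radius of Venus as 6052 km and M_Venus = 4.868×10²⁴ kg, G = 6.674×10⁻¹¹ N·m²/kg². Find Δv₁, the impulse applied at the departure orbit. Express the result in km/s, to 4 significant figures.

Δv ≈ 1.608 km/s

μ = GM = 6.674×10⁻¹¹ × 4.868×10²⁴ = 3.249×10¹⁴ m³/s².
r₁ = 6052 + 1087 = 7139.0 km = 7.1390×10⁶ m.
r₂ = 6052 + 17410 = 23462 km = 2.3462×10⁷ m.
Transfer ellipse a_t = (r₁ + r₂)/2 = 1.530×10⁷ m.
At r₁: circular v_c1 = √(μ/r₁) = 6746 m/s; transfer-periapsis v_p = √[μ(2/r₁ − 1/a_t)] = 8354 m/s.
Δv₁ = v_p − v_c1 = 1608 m/s.
= 1.608 km/s.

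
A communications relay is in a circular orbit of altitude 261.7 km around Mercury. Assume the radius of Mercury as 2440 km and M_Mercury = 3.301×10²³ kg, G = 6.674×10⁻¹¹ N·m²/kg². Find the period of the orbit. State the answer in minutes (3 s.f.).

μ = GM = 6.674×10⁻¹¹ × 3.301×10²³ = 2.203×10¹³ m³/s².
r = 2440 + 261.7 = 2701.7 km = 2.7017×10⁶ m.
Kepler's third law: T = 2π√(r³/μ) = 2π√((2.702×10⁶)³ / 2.203×10¹³).
r³/μ = 8.951×10⁵ s², so T = 2π × 9.461×10² = 5.945×10³ s.
Converting: 5.945×10³ s ÷ 60.00 = 99.08 minutes.

T ≈ 99.1 minutes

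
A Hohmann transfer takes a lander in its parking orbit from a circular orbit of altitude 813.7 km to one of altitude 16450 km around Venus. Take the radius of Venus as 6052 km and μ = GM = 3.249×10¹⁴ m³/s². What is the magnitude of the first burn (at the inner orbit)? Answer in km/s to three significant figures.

r₁ = 6052 + 813.7 = 6865.7 km = 6.8657×10⁶ m.
r₂ = 6052 + 16450 = 22502 km = 2.2502×10⁷ m.
Transfer ellipse a_t = (r₁ + r₂)/2 = 1.468×10⁷ m.
At r₁: circular v_c1 = √(μ/r₁) = 6879 m/s; transfer-periapsis v_p = √[μ(2/r₁ − 1/a_t)] = 8516 m/s.
Δv₁ = v_p − v_c1 = 1637 m/s.
= 1.637 km/s.

Δv ≈ 1.64 km/s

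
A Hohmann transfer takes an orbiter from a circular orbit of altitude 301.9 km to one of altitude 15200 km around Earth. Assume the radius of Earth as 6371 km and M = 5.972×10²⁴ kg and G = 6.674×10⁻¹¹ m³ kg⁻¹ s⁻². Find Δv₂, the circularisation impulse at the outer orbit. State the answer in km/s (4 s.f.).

μ = GM = 6.674×10⁻¹¹ × 5.972×10²⁴ = 3.986×10¹⁴ m³/s².
r₁ = 6371 + 301.9 = 6672.9 km = 6.6729×10⁶ m.
r₂ = 6371 + 15200 = 21571 km = 2.1571×10⁷ m.
Transfer ellipse a_t = (r₁ + r₂)/2 = 1.412×10⁷ m.
At r₁: circular v_c1 = √(μ/r₁) = 7729 m/s; transfer-perigee v_p = √[μ(2/r₁ − 1/a_t)] = 9552 m/s.
At r₂: circular v_c2 = √(μ/r₂) = 4299 m/s; transfer-apogee v_a = √[μ(2/r₂ − 1/a_t)] = 2955 m/s.
Δv₂ = v_c2 − v_a = 1344 m/s.
= 1.344 km/s.

Δv ≈ 1.344 km/s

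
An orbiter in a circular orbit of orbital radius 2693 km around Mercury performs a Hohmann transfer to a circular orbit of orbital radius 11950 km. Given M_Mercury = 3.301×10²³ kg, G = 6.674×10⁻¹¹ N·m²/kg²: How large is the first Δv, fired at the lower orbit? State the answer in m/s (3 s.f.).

Δv ≈ 794 m/s

μ = GM = 6.674×10⁻¹¹ × 3.301×10²³ = 2.203×10¹³ m³/s².
r₁ = 2693 km = 2.693×10⁶ m.
r₂ = 11950 km = 1.195×10⁷ m.
Transfer ellipse a_t = (r₁ + r₂)/2 = 7.322×10⁶ m.
At r₁: circular v_c1 = √(μ/r₁) = 2860 m/s; transfer-periherm v_p = √[μ(2/r₁ − 1/a_t)] = 3654 m/s.
Δv₁ = v_p − v_c1 = 793.9 m/s.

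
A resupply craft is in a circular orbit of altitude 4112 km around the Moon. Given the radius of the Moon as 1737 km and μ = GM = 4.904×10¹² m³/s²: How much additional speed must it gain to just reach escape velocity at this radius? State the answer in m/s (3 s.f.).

r = 1737 + 4112 = 5849.0 km = 5.8490×10⁶ m.
Circular speed v_c = √(μ/r) = 915.7 m/s.
Escape speed v_esc = √(2μ/r) = √2 × v_c = 1295 m/s.
Δv = v_esc − v_c = 379.3 m/s.

Δv ≈ 379 m/s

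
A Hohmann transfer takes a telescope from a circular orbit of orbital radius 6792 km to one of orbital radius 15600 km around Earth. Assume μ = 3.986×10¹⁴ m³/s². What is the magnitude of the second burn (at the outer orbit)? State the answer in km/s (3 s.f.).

r₁ = 6792 km = 6.792×10⁶ m.
r₂ = 15600 km = 1.560×10⁷ m.
Transfer ellipse a_t = (r₁ + r₂)/2 = 1.120×10⁷ m.
At r₁: circular v_c1 = √(μ/r₁) = 7661 m/s; transfer-perigee v_p = √[μ(2/r₁ − 1/a_t)] = 9043 m/s.
At r₂: circular v_c2 = √(μ/r₂) = 5055 m/s; transfer-apogee v_a = √[μ(2/r₂ − 1/a_t)] = 3937 m/s.
Δv₂ = v_c2 − v_a = 1118 m/s.
= 1.118 km/s.

Δv ≈ 1.12 km/s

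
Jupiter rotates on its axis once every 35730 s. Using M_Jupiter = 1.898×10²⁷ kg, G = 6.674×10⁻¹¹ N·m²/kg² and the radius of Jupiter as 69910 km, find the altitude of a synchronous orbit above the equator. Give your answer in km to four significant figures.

μ = GM = 6.674×10⁻¹¹ × 1.898×10²⁷ = 1.267×10¹⁷ m³/s².
A synchronous orbit has period T, so by Kepler's third law a = (μT²/4π²)^(1/3).
μT²/4π² = 1.267×10¹⁷ × (3.573×10⁴)² / 39.48 = 4.096×10²⁴ m³.
a = 1.600×10⁸ m = 1.6000×10⁵ km.
Altitude h = a − R = 1.6000×10⁵ − 69910 = 90094 km.

h_sync ≈ 90090 km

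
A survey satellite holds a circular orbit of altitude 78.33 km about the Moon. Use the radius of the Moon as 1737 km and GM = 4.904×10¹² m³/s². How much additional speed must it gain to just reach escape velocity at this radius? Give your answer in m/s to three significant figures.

Δv ≈ 681 m/s

r = 1737 + 78.33 = 1815.3 km = 1.8153×10⁶ m.
Circular speed v_c = √(μ/r) = 1644 m/s.
Escape speed v_esc = √(2μ/r) = √2 × v_c = 2324 m/s.
Δv = v_esc − v_c = 680.8 m/s.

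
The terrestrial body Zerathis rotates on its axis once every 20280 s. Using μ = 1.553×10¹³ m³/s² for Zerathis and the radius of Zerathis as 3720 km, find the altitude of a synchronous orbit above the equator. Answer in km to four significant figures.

A synchronous orbit has period T, so by Kepler's third law a = (μT²/4π²)^(1/3).
μT²/4π² = 1.553×10¹³ × (2.028×10⁴)² / 39.48 = 1.618×10²⁰ m³.
a = 5.449×10⁶ m = 5449.0 km.
Altitude h = a − R = 5449.0 − 3720 = 1729.0 km.

h_sync ≈ 1729 km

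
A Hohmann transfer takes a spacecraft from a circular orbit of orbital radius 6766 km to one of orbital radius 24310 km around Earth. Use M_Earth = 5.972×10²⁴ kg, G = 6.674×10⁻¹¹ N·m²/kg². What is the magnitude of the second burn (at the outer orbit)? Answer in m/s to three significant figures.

Δv ≈ 1380 m/s

μ = GM = 6.674×10⁻¹¹ × 5.972×10²⁴ = 3.986×10¹⁴ m³/s².
r₁ = 6766 km = 6.766×10⁶ m.
r₂ = 24310 km = 2.431×10⁷ m.
Transfer ellipse a_t = (r₁ + r₂)/2 = 1.554×10⁷ m.
At r₁: circular v_c1 = √(μ/r₁) = 7675 m/s; transfer-perigee v_p = √[μ(2/r₁ − 1/a_t)] = 9600 m/s.
At r₂: circular v_c2 = √(μ/r₂) = 4049 m/s; transfer-apogee v_a = √[μ(2/r₂ − 1/a_t)] = 2672 m/s.
Δv₂ = v_c2 − v_a = 1377 m/s.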